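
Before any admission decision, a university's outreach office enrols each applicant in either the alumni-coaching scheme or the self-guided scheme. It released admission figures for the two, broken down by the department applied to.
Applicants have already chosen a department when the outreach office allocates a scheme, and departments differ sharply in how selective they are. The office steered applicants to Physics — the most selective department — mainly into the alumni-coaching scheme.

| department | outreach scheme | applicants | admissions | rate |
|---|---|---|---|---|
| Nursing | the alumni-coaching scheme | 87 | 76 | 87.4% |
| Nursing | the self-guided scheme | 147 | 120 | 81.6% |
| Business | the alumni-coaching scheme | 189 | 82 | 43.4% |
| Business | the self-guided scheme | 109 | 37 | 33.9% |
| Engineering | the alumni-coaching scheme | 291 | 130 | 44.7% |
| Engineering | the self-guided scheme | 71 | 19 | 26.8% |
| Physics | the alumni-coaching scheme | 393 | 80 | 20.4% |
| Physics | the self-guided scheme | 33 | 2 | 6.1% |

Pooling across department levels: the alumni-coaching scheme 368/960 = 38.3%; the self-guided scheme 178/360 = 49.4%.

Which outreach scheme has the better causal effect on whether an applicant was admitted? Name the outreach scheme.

the alumni-coaching scheme

The department-specific comparison favours the alumni-coaching scheme throughout, but the pooled figures favour the self-guided scheme. The question is whether to condition on department.
The imbalance in department arose from how applicants were allocated, not from anything the outreach scheme did; and department independently affects the outcome. The pooled gap is confounded — condition on department.
Within each level — Nursing: 87.4% vs 81.6%; Business: 43.4% vs 33.9%; Engineering: 44.7% vs 26.8%; Physics: 20.4% vs 6.1% — the alumni-coaching scheme is higher every time.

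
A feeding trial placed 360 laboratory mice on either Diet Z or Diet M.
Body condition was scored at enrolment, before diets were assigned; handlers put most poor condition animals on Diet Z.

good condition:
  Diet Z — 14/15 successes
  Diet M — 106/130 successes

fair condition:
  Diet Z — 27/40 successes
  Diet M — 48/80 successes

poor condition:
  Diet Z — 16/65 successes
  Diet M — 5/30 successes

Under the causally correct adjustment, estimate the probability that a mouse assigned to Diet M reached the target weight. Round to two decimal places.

Since starting body condition is a pre-existing factor (not a product of the diet) and it affects the outcome on its own, it is a confounder. The stratified rates, not the pooled rate, identify the causal effect.
Standardising Diet M to the population starting body condition mix: 0.403·106/130 + 0.333·48/80 + 0.264·5/30 = 0.572.

0.57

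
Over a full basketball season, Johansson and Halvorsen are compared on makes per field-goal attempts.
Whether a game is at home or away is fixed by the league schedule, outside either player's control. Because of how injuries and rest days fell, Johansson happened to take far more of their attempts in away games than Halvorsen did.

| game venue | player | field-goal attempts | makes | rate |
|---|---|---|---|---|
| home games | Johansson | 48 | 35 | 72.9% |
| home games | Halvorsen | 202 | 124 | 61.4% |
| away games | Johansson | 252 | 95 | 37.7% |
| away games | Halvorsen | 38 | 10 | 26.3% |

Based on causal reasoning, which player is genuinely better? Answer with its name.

Johansson

Johansson is higher inside every game venue stratum but Halvorsen is higher in aggregate. Whether to stratify depends on how game venue relates to the player.
Game venue satisfies the back-door criterion: it is not a descendant of the player, and it blocks the spurious path from player to outcome. Adjusting for it (i.e., using the within-game venue rates) gives the causal effect.
Within each level — home games: 72.9% vs 61.4%; away games: 37.7% vs 26.3% — Johansson is higher every time.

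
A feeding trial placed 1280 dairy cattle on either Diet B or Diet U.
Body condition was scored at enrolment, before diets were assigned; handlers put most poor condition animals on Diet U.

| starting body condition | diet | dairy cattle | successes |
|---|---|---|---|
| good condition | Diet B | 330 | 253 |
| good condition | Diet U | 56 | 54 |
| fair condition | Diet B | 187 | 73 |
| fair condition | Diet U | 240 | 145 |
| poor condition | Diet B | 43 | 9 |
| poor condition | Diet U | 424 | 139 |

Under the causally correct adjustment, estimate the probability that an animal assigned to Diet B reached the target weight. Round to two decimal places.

0.44

The imbalance in starting body condition arose from how dairy cattle were allocated, not from anything the diet did; and starting body condition independently affects the outcome. The pooled gap is confounded — condition on starting body condition.
Standardising Diet B to the population starting body condition mix: 0.302·253/330 + 0.334·73/187 + 0.365·9/43 = 0.438.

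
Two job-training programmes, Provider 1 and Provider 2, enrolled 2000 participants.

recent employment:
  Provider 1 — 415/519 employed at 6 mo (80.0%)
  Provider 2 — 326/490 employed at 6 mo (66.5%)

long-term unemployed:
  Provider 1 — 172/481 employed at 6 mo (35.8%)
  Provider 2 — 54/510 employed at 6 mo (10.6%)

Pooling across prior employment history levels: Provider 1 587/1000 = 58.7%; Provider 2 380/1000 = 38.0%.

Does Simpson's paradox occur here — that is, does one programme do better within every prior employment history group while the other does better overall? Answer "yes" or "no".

Within each prior employment history level (recent employment 80.0% vs 66.5%; long-term unemployed 35.8% vs 10.6%), Provider 1 has the higher rate every time. Pooled: 58.7% vs 38.0% — Provider 1 has the higher rate overall. They agree.

no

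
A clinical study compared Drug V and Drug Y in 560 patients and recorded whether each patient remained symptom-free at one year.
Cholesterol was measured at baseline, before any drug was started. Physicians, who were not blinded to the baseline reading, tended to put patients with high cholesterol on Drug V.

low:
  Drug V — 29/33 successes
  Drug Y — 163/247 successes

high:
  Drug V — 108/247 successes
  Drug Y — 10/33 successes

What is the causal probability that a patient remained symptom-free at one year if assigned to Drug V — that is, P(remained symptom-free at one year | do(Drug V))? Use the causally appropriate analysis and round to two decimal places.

Cholesterol differs across drugs for reasons unrelated to any effect of the drug itself, and it separately predicts the outcome — a classic confounder. We must compare within cholesterol levels.
Standardising Drug V to the population cholesterol mix: 0.500·29/33 + 0.500·108/247 = 0.658.

0.66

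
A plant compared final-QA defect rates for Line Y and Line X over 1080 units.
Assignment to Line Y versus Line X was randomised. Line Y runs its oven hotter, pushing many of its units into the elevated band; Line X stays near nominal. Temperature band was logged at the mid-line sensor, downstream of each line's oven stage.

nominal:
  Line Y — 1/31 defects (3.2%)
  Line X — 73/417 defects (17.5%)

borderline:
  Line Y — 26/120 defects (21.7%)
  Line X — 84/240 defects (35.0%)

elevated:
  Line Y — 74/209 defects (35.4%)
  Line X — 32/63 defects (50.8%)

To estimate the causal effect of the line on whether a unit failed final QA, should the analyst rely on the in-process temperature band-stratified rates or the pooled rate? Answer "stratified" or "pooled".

The stratified and pooled comparisons disagree (Line Y wins within each in-process temperature band; Line X wins overall), so the answer turns on the causal role of in-process temperature band.
In-process temperature band here is a post-treatment variable shaped by the line; conditioning on it would introduce bias rather than remove it. The overall comparison is the causal one.
Pooled: Line Y 28.1% vs Line X 26.2%; Line X is lower overall.

pooled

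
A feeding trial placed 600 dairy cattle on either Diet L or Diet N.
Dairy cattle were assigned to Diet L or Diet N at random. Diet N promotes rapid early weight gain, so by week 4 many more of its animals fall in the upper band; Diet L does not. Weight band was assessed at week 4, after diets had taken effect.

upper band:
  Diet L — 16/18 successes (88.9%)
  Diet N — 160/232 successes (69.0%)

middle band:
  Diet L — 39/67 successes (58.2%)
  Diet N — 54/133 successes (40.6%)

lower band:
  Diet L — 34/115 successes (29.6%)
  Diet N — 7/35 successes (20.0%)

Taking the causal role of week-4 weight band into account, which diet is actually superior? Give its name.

The stratified and pooled comparisons disagree (Diet L wins within each week-4 weight band; Diet N wins overall), so the answer turns on the causal role of week-4 weight band.
Week-4 weight band is recorded after the diet and is itself shifted by it — it sits on the causal path from diet to outcome. Conditioning on a mediator would strip out part of the effect we want; the pooled comparison gives the total causal effect.
Pooled: Diet L 44.5% vs Diet N 55.2%; Diet N is higher overall.

Diet N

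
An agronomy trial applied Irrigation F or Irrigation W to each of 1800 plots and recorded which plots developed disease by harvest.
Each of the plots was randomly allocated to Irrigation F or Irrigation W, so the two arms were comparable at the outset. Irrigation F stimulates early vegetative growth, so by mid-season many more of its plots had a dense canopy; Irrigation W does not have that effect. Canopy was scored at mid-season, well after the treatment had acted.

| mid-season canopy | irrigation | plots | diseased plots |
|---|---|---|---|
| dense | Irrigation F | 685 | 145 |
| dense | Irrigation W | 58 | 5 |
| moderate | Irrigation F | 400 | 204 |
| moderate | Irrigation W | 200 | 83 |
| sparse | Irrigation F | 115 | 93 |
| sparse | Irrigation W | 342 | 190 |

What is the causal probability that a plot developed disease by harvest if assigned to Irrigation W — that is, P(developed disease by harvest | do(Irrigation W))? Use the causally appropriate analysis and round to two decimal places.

0.46

The stratified and pooled comparisons disagree (Irrigation W wins within each mid-season canopy; Irrigation F wins overall), so the answer turns on the causal role of mid-season canopy.
Mid-season canopy is recorded after the irrigation and is itself shifted by it — it sits on the causal path from irrigation to outcome. Conditioning on a mediator would strip out part of the effect we want; the pooled comparison gives the total causal effect.
So P(outcome | do(Irrigation W)) is just the pooled rate for Irrigation W: 278/600 = 0.463.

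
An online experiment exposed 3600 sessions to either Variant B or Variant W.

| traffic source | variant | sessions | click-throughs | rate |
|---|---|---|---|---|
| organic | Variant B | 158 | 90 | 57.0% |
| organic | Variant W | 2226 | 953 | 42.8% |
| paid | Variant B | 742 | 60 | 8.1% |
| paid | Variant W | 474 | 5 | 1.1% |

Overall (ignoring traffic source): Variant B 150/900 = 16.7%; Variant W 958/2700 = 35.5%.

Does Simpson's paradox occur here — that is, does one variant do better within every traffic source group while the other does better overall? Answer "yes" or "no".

yes

Within each traffic source level (organic 57.0% vs 42.8%; paid 8.1% vs 1.1%), Variant B has the higher rate every time. Pooled: 16.7% vs 35.5% — Variant W has the higher rate overall. The two comparisons disagree.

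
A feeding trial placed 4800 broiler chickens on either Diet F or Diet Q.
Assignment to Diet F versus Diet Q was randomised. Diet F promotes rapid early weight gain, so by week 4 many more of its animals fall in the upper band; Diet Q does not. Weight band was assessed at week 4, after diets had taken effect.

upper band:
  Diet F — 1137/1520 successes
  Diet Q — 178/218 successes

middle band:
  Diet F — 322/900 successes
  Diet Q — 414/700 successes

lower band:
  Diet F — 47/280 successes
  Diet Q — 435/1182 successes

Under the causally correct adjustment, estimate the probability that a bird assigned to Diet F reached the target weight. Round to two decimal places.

0.56

Week-4 weight band is recorded after the diet and is itself shifted by it — it sits on the causal path from diet to outcome. Conditioning on a mediator would strip out part of the effect we want; the pooled comparison gives the total causal effect.
So P(outcome | do(Diet F)) is just the pooled rate for Diet F: 1506/2700 = 0.558.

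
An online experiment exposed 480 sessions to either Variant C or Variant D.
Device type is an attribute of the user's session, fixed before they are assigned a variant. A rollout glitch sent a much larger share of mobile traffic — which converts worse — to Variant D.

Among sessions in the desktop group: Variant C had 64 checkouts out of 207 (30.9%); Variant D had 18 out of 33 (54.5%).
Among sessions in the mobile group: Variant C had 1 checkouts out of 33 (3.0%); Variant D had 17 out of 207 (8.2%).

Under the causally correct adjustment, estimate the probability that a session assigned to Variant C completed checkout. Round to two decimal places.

Within every device type level Variant D has the higher rate, yet pooled Variant C does — Simpson's reversal.
Here device type is a common cause — it drives both which variant a case falls under and the outcome. The crude comparison mixes populations; the stratum-specific rates are the causally relevant ones.
Standardising Variant C to the population device type mix: 0.500·64/207 + 0.500·1/33 = 0.170.

0.17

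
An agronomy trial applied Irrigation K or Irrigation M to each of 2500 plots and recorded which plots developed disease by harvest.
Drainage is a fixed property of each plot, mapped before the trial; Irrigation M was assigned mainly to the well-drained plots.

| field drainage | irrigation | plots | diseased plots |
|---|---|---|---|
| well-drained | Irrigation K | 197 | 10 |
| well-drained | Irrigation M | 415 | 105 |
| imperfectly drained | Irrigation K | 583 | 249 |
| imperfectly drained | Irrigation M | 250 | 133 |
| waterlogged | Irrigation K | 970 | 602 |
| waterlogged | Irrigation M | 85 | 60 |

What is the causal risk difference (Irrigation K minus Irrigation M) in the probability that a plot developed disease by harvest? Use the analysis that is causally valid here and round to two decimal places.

Irrigation K is lower inside every field drainage stratum but Irrigation M is lower in aggregate. Whether to stratify depends on how field drainage relates to the irrigation.
The imbalance in field drainage arose from how plots were allocated, not from anything the irrigation did; and field drainage independently affects the outcome. The pooled gap is confounded — condition on field drainage.
Adjusting over the population distribution of field drainage: 0.245·(0.051−0.253) + 0.333·(0.427−0.532) + 0.422·(0.621−0.706) = -0.120.

-0.12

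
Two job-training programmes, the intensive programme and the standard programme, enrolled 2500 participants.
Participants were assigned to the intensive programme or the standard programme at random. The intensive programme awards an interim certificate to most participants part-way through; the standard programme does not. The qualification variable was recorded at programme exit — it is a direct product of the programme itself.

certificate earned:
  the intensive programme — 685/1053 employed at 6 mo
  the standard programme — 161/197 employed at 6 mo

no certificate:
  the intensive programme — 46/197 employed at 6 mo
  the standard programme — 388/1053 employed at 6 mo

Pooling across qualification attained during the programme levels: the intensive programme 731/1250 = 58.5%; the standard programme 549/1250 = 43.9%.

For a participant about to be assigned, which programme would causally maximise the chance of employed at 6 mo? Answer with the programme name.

the standard programme is higher inside every qualification attained during the programme stratum but the intensive programme is higher in aggregate. Whether to stratify depends on how qualification attained during the programme relates to the programme.
Qualification attained during the programme is downstream of the programme. One should not condition on a consequence of treatment, so the overall rates are the right comparison.
Pooled: the intensive programme 58.5% vs the standard programme 43.9%; the intensive programme is higher overall.

the intensive programme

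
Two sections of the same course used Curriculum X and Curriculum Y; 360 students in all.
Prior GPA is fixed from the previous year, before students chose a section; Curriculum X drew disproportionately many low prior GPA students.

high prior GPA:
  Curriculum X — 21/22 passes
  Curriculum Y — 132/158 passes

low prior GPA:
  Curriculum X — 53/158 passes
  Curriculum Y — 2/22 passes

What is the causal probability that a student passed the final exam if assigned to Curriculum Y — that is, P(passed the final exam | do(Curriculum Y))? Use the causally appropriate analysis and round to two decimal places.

Within every prior GPA band level Curriculum X has the higher rate, yet pooled Curriculum Y does — Simpson's reversal.
Since prior GPA band is a pre-existing factor (not a product of the teaching method) and it affects the outcome on its own, it is a confounder. The stratified rates, not the pooled rate, identify the causal effect.
Standardising Curriculum Y to the population prior GPA band mix: 0.500·132/158 + 0.500·2/22 = 0.463.

0.46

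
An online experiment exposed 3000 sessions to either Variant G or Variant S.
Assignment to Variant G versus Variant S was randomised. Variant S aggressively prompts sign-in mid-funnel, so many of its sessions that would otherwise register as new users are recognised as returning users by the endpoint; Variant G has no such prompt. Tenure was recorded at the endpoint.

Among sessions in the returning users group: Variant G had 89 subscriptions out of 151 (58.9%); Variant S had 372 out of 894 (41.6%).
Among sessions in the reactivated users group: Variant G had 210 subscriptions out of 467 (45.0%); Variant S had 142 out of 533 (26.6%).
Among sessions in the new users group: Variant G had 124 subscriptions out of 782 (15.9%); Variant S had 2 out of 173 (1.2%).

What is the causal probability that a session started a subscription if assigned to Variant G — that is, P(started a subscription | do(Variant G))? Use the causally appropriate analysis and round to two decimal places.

The user tenure-specific comparison favours Variant G throughout, but the pooled figures favour Variant S. The question is whether to condition on user tenure.
Stratifying would compare variants among sessions the variants themselves sorted into user tenure groups — a form of selection on an intermediate. The unconditioned pooled rates give the total causal effect.
So P(outcome | do(Variant G)) is just the pooled rate for Variant G: 423/1400 = 0.302.

0.30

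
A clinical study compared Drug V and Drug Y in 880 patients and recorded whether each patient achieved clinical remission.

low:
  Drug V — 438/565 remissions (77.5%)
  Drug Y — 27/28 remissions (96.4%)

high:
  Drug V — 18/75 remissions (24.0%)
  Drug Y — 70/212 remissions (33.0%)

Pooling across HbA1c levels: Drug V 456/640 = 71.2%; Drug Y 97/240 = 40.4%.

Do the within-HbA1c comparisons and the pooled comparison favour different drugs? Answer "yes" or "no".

Within each HbA1c level (low 77.5% vs 96.4%; high 24.0% vs 33.0%), Drug Y has the higher rate every time. Pooled: 71.2% vs 40.4% — Drug V has the higher rate overall. The two comparisons disagree.

yes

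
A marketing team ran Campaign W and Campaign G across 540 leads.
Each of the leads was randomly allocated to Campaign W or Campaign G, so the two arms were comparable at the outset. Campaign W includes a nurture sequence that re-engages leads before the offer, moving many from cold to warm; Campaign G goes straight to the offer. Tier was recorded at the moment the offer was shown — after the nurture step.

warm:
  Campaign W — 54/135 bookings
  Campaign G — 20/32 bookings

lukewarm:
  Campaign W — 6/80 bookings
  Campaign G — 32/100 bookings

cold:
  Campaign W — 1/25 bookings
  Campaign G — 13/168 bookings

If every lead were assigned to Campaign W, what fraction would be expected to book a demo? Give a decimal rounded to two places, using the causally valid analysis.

0.25

Campaign G is higher inside every engagement tier stratum but Campaign W is higher in aggregate. Whether to stratify depends on how engagement tier relates to the campaign.
Engagement tier is downstream of the campaign. One should not condition on a consequence of treatment, so the overall rates are the right comparison.
So P(outcome | do(Campaign W)) is just the pooled rate for Campaign W: 61/240 = 0.254.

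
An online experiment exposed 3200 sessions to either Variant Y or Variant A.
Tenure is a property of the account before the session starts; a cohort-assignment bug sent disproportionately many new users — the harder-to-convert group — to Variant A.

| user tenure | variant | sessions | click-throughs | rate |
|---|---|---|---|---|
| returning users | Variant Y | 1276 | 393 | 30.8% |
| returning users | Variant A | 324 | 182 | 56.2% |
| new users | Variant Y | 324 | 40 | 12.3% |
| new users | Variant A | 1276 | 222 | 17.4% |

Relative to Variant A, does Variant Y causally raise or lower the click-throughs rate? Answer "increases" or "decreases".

Within every user tenure level Variant A has the higher rate, yet pooled Variant Y does — Simpson's reversal.
Since user tenure is a pre-existing factor (not a product of the variant) and it affects the outcome on its own, it is a confounder. The stratified rates, not the pooled rate, identify the causal effect.
Within each level — returning users: 30.8% vs 56.2%; new users: 12.3% vs 17.4% — Variant A is higher every time.

decreases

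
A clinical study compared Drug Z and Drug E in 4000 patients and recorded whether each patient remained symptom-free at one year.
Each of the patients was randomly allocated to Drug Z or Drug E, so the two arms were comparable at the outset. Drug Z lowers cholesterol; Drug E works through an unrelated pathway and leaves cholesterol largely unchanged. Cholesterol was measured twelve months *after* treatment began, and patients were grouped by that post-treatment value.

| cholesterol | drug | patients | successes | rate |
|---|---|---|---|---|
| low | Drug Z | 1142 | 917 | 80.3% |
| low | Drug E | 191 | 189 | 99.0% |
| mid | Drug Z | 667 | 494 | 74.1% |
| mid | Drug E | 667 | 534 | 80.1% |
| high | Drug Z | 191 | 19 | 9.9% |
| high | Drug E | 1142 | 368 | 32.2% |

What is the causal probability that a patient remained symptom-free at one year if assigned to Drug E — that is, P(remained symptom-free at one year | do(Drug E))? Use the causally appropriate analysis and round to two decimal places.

Drug E is higher inside every cholesterol stratum but Drug Z is higher in aggregate. Whether to stratify depends on how cholesterol relates to the drug.
Because the drug influences cholesterol, cholesterol is a post-treatment mediator, not a confounder. Stratifying on it would bias the estimate; the causal effect is the crude pooled difference.
So P(outcome | do(Drug E)) is just the pooled rate for Drug E: 1091/2000 = 0.545.

0.55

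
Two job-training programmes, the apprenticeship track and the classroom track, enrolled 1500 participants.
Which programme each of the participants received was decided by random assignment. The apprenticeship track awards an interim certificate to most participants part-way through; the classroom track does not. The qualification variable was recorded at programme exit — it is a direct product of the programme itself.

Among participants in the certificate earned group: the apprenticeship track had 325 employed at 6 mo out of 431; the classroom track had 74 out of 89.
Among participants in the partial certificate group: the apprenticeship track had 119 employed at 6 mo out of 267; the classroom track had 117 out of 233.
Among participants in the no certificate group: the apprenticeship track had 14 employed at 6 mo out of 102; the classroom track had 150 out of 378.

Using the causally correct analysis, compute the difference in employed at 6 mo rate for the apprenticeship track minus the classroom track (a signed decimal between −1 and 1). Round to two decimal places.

The distribution of qualification attained during the programme is itself part of what the programme does — it is an intermediate outcome. Holding it fixed would remove that part of the effect; the total effect is the pooled difference.
The causal difference is the pooled difference: 0.573 − 0.487 = +0.085.

+0.09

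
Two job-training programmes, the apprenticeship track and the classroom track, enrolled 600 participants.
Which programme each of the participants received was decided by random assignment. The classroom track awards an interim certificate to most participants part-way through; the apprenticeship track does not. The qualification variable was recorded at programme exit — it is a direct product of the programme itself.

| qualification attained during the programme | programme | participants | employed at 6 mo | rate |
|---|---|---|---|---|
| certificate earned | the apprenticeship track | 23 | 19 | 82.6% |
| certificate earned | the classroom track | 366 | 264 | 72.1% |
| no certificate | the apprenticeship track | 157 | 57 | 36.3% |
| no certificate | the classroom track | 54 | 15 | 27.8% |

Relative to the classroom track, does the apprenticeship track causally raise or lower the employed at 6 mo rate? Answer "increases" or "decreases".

decreases

Qualification attained during the programme here is a post-treatment variable shaped by the programme; conditioning on it would introduce bias rather than remove it. The overall comparison is the causal one.
Pooled: the apprenticeship track 42.2% vs the classroom track 66.4%; the classroom track is higher overall.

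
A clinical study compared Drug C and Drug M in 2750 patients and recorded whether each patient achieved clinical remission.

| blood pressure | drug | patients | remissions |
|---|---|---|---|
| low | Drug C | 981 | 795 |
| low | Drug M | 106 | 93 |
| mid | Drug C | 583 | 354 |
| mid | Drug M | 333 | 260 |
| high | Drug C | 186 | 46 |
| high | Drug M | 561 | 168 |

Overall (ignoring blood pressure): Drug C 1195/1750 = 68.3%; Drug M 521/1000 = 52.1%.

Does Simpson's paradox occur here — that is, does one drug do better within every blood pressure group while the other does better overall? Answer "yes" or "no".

yes

Within each blood pressure level (low 81.0% vs 87.7%; mid 60.7% vs 78.1%; high 24.7% vs 29.9%), Drug M has the higher rate every time. Pooled: 68.3% vs 52.1% — Drug C has the higher rate overall. The two comparisons disagree.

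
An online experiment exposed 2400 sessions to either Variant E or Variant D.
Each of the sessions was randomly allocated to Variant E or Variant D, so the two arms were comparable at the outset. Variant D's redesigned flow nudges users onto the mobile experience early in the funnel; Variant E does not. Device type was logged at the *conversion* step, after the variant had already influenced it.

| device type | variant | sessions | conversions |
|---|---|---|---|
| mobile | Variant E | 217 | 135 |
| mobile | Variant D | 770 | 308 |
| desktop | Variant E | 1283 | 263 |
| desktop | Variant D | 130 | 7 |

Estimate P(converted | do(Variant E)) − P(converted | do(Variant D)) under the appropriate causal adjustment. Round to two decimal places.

The device type-specific comparison favours Variant E throughout, but the pooled figures favour Variant D. The question is whether to condition on device type.
Stratifying would compare variants among sessions the variants themselves sorted into device type groups — a form of selection on an intermediate. The unconditioned pooled rates give the total causal effect.
The causal difference is the pooled difference: 0.265 − 0.350 = -0.085.

-0.08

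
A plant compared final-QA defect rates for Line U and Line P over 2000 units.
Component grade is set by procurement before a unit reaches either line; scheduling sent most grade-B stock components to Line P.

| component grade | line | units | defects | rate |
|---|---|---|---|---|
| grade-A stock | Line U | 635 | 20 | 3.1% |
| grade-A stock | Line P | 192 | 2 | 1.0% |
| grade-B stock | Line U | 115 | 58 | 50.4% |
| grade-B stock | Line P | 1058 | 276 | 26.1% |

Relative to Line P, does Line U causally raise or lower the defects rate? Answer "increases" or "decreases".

Line P is lower inside every component grade stratum but Line U is lower in aggregate. Whether to stratify depends on how component grade relates to the line.
Here component grade is a common cause — it drives both which line a case falls under and the outcome. The crude comparison mixes populations; the stratum-specific rates are the causally relevant ones.
Within each level — grade-A stock: 3.1% vs 1.0%; grade-B stock: 50.4% vs 26.1% — Line P is lower every time.

increases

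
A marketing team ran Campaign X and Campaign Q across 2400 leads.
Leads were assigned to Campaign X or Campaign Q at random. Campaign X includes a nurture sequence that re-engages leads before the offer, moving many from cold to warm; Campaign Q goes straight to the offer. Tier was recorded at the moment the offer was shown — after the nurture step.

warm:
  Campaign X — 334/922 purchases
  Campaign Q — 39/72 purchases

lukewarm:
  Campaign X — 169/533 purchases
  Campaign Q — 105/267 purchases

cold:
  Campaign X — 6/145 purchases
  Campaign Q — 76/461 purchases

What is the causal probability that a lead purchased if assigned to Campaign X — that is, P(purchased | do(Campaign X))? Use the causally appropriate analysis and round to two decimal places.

0.32

Because the campaign influences engagement tier, engagement tier is a post-treatment mediator, not a confounder. Stratifying on it would bias the estimate; the causal effect is the crude pooled difference.
So P(outcome | do(Campaign X)) is just the pooled rate for Campaign X: 509/1600 = 0.318.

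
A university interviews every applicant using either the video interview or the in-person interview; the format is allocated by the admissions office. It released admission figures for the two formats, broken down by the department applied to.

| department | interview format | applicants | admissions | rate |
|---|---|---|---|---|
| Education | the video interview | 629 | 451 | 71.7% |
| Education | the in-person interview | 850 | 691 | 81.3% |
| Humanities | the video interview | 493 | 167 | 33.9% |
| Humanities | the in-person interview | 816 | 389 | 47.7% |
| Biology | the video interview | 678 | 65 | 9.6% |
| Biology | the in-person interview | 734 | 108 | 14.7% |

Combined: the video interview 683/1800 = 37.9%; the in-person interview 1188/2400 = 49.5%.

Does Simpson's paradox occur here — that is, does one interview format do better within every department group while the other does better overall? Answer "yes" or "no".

no

Within each department level (Education 71.7% vs 81.3%; Humanities 33.9% vs 47.7%; Biology 9.6% vs 14.7%), the in-person interview has the higher rate every time. Pooled: 37.9% vs 49.5% — the in-person interview has the higher rate overall. They agree.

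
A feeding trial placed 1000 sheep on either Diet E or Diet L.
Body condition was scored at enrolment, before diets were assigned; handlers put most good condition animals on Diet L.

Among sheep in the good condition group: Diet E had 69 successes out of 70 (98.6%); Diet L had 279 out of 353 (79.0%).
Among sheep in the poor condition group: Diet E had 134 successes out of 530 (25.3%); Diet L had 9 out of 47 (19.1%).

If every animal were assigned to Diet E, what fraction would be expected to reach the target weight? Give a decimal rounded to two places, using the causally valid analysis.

0.56

Starting body condition is set before the diet has any effect — it is not caused by the diet — and it independently drives the outcome. That makes it a confounder, so the causal comparison is within starting body condition levels.
Standardising Diet E to the population starting body condition mix: 0.423·69/70 + 0.577·134/530 = 0.563.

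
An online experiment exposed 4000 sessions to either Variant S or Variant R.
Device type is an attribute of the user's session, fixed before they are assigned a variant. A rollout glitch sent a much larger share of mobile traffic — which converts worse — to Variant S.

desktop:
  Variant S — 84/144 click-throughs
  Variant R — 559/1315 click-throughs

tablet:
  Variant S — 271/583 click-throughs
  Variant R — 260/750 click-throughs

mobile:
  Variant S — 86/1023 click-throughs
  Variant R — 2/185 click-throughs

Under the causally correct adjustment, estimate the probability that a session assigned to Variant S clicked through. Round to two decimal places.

Variant S is higher inside every device type stratum but Variant R is higher in aggregate. Whether to stratify depends on how device type relates to the variant.
Device type is set before the variant has any effect — it is not caused by the variant — and it independently drives the outcome. That makes it a confounder, so the causal comparison is within device type levels.
Standardising Variant S to the population device type mix: 0.365·84/144 + 0.333·271/583 + 0.302·86/1023 = 0.393.

0.39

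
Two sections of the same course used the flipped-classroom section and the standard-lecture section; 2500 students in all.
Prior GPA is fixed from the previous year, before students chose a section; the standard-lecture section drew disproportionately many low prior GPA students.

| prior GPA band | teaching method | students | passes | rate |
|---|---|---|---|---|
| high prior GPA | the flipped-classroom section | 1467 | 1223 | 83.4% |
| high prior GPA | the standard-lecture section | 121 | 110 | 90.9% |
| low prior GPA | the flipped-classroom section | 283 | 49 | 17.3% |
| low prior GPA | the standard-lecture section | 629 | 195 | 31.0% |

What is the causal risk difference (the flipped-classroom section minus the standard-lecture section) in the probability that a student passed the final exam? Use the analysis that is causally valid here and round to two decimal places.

the standard-lecture section is higher inside every prior GPA band stratum but the flipped-classroom section is higher in aggregate. Whether to stratify depends on how prior GPA band relates to the teaching method.
The imbalance in prior GPA band arose from how students were allocated, not from anything the teaching method did; and prior GPA band independently affects the outcome. The pooled gap is confounded — condition on prior GPA band.
Adjusting over the population distribution of prior GPA band: 0.635·(0.834−0.909) + 0.365·(0.173−0.310) = -0.098.

-0.10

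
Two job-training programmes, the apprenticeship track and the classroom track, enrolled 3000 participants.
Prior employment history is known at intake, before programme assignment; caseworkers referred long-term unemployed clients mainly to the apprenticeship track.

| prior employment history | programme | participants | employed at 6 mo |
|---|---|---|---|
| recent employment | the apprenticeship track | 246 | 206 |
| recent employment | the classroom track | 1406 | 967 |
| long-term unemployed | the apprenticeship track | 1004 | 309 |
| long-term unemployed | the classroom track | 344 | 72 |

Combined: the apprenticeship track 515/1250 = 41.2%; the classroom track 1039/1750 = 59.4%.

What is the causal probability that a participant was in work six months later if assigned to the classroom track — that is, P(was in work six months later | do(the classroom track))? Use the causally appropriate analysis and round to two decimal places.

0.47

the apprenticeship track is higher inside every prior employment history stratum but the classroom track is higher in aggregate. Whether to stratify depends on how prior employment history relates to the programme.
Nothing the programme does changes prior employment history; the imbalance is an allocation artefact. With prior employment history also predicting the outcome, the pooled figure is confounded, and the within-stratum comparison is the causal one.
Standardising the classroom track to the population prior employment history mix: 0.551·967/1406 + 0.449·72/344 = 0.473.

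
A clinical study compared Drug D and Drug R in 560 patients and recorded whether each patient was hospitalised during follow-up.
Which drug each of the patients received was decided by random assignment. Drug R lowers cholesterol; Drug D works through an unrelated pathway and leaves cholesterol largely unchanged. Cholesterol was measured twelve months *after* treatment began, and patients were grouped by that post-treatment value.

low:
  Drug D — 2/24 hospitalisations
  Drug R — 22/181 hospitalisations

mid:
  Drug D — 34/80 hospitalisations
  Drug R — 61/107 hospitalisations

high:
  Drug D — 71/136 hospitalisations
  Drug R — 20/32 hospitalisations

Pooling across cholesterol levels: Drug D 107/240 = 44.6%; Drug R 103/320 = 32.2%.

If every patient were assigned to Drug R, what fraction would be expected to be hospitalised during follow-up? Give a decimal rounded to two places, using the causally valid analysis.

Stratifying would compare drugs among patients the drugs themselves sorted into cholesterol groups — a form of selection on an intermediate. The unconditioned pooled rates give the total causal effect.
So P(outcome | do(Drug R)) is just the pooled rate for Drug R: 103/320 = 0.322.

0.32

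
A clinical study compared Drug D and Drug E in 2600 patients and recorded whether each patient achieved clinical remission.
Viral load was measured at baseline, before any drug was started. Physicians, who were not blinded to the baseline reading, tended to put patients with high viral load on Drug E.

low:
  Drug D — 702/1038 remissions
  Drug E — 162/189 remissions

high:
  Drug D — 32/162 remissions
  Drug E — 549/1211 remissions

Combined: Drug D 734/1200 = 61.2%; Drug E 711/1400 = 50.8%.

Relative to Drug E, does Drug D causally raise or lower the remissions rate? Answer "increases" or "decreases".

The stratified and pooled comparisons disagree (Drug E wins within each viral load; Drug D wins overall), so the answer turns on the causal role of viral load.
Since viral load is a pre-existing factor (not a product of the drug) and it affects the outcome on its own, it is a confounder. The stratified rates, not the pooled rate, identify the causal effect.
Within each level — low: 67.6% vs 85.7%; high: 19.8% vs 45.3% — Drug E is higher every time.

decreases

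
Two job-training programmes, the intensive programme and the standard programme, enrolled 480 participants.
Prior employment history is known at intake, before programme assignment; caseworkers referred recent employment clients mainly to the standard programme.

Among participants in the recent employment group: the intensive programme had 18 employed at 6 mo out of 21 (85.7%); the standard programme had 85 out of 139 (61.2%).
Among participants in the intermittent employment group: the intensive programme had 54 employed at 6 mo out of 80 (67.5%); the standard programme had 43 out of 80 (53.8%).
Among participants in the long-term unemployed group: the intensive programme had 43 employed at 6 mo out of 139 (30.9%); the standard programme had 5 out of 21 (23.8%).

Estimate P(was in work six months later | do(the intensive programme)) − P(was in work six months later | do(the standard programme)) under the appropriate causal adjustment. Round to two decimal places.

The prior employment history-specific comparison favours the intensive programme throughout, but the pooled figures favour the standard programme. The question is whether to condition on prior employment history.
Here prior employment history is a common cause — it drives both which programme a case falls under and the outcome. The crude comparison mixes populations; the stratum-specific rates are the causally relevant ones.
Adjusting over the population distribution of prior employment history: 0.333·(0.857−0.612) + 0.333·(0.675−0.537) + 0.333·(0.309−0.238) = +0.151.

+0.15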